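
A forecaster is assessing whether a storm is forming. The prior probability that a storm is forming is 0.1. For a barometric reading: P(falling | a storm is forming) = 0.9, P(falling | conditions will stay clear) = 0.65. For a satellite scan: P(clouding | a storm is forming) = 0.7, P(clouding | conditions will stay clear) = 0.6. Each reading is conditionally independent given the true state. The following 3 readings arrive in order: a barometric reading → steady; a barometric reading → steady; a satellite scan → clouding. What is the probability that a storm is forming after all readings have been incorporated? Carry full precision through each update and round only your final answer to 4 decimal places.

0.0105

After a barometric reading='steady': P(storm) = 0.1·0.1000 / (0.1·0.1000 + 0.35·0.9000) ≈ 0.0308
After a barometric reading='steady': P(storm) = 0.1·0.0308 / (0.1·0.0308 + 0.35·0.9692) ≈ 0.0090
After a satellite scan='clouding': P(storm) = 0.7·0.0090 / (0.7·0.0090 + 0.6·0.9910) ≈ 0.0105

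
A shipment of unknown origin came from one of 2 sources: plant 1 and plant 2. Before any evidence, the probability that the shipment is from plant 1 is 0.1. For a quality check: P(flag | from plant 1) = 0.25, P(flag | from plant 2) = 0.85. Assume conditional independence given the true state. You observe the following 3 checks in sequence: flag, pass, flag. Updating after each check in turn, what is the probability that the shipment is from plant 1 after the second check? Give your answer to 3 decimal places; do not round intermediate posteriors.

Apply Bayes' rule sequentially, carrying P(plant 1) forward.
After 'flag': P(plant 1) = 0.25·0.1000 / (0.25·0.1000 + 0.85·0.9000) ≈ 0.0316
After 'pass': P(plant 1) = 0.75·0.0316 / (0.75·0.0316 + 0.15·0.9684) ≈ 0.1404

0.140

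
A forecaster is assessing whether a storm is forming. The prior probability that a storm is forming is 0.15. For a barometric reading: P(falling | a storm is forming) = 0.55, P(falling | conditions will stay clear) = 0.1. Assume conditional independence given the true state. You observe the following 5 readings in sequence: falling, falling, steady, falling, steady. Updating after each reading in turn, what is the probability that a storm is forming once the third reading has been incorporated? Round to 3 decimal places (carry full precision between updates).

0.727

After 'falling': P(storm) = 0.55·0.1500 / (0.55·0.1500 + 0.1·0.8500) ≈ 0.4925
After 'falling': P(storm) = 0.55·0.4925 / (0.55·0.4925 + 0.1·0.5075) ≈ 0.8422
After 'steady': P(storm) = 0.45·0.8422 / (0.45·0.8422 + 0.9·0.1578) ≈ 0.7275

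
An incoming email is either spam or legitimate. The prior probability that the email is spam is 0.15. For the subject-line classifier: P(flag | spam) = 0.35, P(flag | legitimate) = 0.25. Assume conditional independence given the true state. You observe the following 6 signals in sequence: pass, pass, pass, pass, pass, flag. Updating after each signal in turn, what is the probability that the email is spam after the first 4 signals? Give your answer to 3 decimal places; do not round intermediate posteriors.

After 'pass': P(spam) = 0.65·0.1500 / (0.65·0.1500 + 0.75·0.8500) ≈ 0.1327
After 'pass': P(spam) = 0.65·0.1327 / (0.65·0.1327 + 0.75·0.8673) ≈ 0.1170
After 'pass': P(spam) = 0.65·0.1170 / (0.65·0.1170 + 0.75·0.8830) ≈ 0.1030
After 'pass': P(spam) = 0.65·0.1030 / (0.65·0.1030 + 0.75·0.8970) ≈ 0.0905

0.091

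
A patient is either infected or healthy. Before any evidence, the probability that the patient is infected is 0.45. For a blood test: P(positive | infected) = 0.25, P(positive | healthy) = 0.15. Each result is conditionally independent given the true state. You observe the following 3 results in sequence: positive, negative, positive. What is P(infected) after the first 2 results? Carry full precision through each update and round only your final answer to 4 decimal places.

After 'positive': P(infected) = 0.25·0.4500 / (0.25·0.4500 + 0.15·0.5500) ≈ 0.5769
After 'negative': P(infected) = 0.75·0.5769 / (0.75·0.5769 + 0.85·0.4231) ≈ 0.5461

0.5461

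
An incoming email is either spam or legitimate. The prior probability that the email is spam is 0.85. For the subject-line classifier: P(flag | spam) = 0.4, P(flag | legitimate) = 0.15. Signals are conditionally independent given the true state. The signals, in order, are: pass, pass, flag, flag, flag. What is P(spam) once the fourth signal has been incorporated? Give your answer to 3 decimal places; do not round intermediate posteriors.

Apply Bayes' rule sequentially, carrying P(spam) forward.
After 'pass': P(spam) = 0.6·0.8500 / (0.6·0.8500 + 0.85·0.1500) ≈ 0.8000
After 'pass': P(spam) = 0.6·0.8000 / (0.6·0.8000 + 0.85·0.2000) ≈ 0.7385
After 'flag': P(spam) = 0.4·0.7385 / (0.4·0.7385 + 0.15·0.2615) ≈ 0.8828
After 'flag': P(spam) = 0.4·0.8828 / (0.4·0.8828 + 0.15·0.1172) ≈ 0.9526

0.953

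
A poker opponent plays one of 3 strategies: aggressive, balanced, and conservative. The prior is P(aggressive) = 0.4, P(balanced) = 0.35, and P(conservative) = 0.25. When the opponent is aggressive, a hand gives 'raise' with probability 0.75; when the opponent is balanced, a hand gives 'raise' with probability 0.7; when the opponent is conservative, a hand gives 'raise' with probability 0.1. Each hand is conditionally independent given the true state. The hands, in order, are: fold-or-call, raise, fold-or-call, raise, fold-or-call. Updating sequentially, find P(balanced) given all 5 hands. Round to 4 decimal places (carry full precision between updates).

0.4645

After 'fold-or-call': normaliser = 0.25·0.4000 + 0.3·0.3500 + 0.9·0.2500; P(aggressive) ≈ 0.2326, P(balanced) ≈ 0.2442, P(conservative) ≈ 0.5233
After 'raise': normaliser = 0.75·0.2326 + 0.7·0.2442 + 0.1·0.5233; P(aggressive) ≈ 0.4386, P(balanced) ≈ 0.4298, P(conservative) ≈ 0.1316
After 'fold-or-call': normaliser = 0.25·0.4386 + 0.3·0.4298 + 0.9·0.1316; P(aggressive) ≈ 0.3071, P(balanced) ≈ 0.3612, P(conservative) ≈ 0.3317
After 'raise': normaliser = 0.75·0.3071 + 0.7·0.3612 + 0.1·0.3317; P(aggressive) ≈ 0.4461, P(balanced) ≈ 0.4897, P(conservative) ≈ 0.0642
After 'fold-or-call': normaliser = 0.25·0.4461 + 0.3·0.4897 + 0.9·0.0642; P(aggressive) ≈ 0.3527, P(balanced) ≈ 0.4645, P(conservative) ≈ 0.1828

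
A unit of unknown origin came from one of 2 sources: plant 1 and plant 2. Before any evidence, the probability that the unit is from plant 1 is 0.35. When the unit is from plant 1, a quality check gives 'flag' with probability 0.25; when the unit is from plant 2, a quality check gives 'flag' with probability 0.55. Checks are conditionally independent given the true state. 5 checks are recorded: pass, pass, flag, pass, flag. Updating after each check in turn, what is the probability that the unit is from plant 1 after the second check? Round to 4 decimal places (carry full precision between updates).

After 'pass': P(plant 1) = 0.75·0.3500 / (0.75·0.3500 + 0.45·0.6500) ≈ 0.4730
After 'pass': P(plant 1) = 0.75·0.4730 / (0.75·0.4730 + 0.45·0.5270) ≈ 0.5993

0.5993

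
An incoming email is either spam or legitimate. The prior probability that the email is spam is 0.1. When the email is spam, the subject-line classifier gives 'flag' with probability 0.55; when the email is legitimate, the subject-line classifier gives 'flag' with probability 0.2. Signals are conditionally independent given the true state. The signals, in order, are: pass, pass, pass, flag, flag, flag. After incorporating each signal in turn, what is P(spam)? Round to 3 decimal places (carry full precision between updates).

0.291

After 'pass': P(spam) = 0.45·0.1000 / (0.45·0.1000 + 0.8·0.9000) ≈ 0.0588
After 'pass': P(spam) = 0.45·0.0588 / (0.45·0.0588 + 0.8·0.9412) ≈ 0.0340
After 'pass': P(spam) = 0.45·0.0340 / (0.45·0.0340 + 0.8·0.9660) ≈ 0.0194
After 'flag': P(spam) = 0.55·0.0194 / (0.55·0.0194 + 0.2·0.9806) ≈ 0.0516
After 'flag': P(spam) = 0.55·0.0516 / (0.55·0.0516 + 0.2·0.9484) ≈ 0.1301
After 'flag': P(spam) = 0.55·0.1301 / (0.55·0.1301 + 0.2·0.8699) ≈ 0.2914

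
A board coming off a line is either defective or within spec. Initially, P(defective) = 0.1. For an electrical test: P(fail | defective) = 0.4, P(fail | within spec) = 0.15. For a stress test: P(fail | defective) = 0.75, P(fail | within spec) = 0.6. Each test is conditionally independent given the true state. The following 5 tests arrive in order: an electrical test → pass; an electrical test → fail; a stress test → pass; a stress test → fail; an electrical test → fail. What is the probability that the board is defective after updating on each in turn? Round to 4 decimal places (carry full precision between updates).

0.3035

After an electrical test='pass': P(defective) = 0.6·0.1000 / (0.6·0.1000 + 0.85·0.9000) ≈ 0.0727
After an electrical test='fail': P(defective) = 0.4·0.0727 / (0.4·0.0727 + 0.15·0.9273) ≈ 0.1730
After a stress test='pass': P(defective) = 0.25·0.1730 / (0.25·0.1730 + 0.4·0.8270) ≈ 0.1156
After a stress test='fail': P(defective) = 0.75·0.1156 / (0.75·0.1156 + 0.6·0.8844) ≈ 0.1404
After an electrical test='fail': P(defective) = 0.4·0.1404 / (0.4·0.1404 + 0.15·0.8596) ≈ 0.3035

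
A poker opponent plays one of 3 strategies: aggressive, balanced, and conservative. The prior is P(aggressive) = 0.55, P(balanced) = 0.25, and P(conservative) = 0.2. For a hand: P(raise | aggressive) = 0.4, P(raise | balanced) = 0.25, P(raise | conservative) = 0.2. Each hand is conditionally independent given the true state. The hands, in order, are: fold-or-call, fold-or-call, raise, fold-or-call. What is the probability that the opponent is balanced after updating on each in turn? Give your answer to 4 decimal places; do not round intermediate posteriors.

Apply Bayes' rule sequentially, carrying P(balanced) forward.
After 'fold-or-call': normaliser = 0.6·0.5500 + 0.75·0.2500 + 0.8·0.2000; P(aggressive) ≈ 0.4871, P(balanced) ≈ 0.2768, P(conservative) ≈ 0.2362
After 'fold-or-call': normaliser = 0.6·0.4871 + 0.75·0.2768 + 0.8·0.2362; P(aggressive) ≈ 0.4243, P(balanced) ≈ 0.3014, P(conservative) ≈ 0.2743
After 'raise': normaliser = 0.4·0.4243 + 0.25·0.3014 + 0.2·0.2743; P(aggressive) ≈ 0.5659, P(balanced) ≈ 0.2512, P(conservative) ≈ 0.1829
After 'fold-or-call': normaliser = 0.6·0.5659 + 0.75·0.2512 + 0.8·0.1829; P(aggressive) ≈ 0.5036, P(balanced) ≈ 0.2794, P(conservative) ≈ 0.2170

0.2794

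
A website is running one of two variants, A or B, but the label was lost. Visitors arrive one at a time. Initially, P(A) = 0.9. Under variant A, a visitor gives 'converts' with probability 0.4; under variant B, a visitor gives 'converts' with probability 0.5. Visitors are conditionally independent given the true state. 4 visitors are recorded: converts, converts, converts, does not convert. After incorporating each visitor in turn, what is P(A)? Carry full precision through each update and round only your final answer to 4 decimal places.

0.8469

After 'converts': P(A) = 0.4·0.9000 / (0.4·0.9000 + 0.5·0.1000) ≈ 0.8780
After 'converts': P(A) = 0.4·0.8780 / (0.4·0.8780 + 0.5·0.1220) ≈ 0.8521
After 'converts': P(A) = 0.4·0.8521 / (0.4·0.8521 + 0.5·0.1479) ≈ 0.8217
After 'does not convert': P(A) = 0.6·0.8217 / (0.6·0.8217 + 0.5·0.1783) ≈ 0.8469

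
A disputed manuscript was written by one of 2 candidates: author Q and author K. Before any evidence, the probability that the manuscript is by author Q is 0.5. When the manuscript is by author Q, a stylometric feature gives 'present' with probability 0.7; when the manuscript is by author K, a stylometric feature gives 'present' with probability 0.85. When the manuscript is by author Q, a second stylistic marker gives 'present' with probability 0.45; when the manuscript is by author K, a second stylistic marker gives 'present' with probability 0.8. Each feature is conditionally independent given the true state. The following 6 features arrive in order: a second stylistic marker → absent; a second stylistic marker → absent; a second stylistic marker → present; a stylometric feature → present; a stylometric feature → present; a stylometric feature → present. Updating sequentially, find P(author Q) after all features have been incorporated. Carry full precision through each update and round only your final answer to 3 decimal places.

Apply Bayes' rule sequentially, carrying P(author Q) forward.
After a second stylistic marker='absent': P(author Q) = 0.55·0.5000 / (0.55·0.5000 + 0.2·0.5000) ≈ 0.7333
After a second stylistic marker='absent': P(author Q) = 0.55·0.7333 / (0.55·0.7333 + 0.2·0.2667) ≈ 0.8832
After a second stylistic marker='present': P(author Q) = 0.45·0.8832 / (0.45·0.8832 + 0.8·0.1168) ≈ 0.8097
After a stylometric feature='present': P(author Q) = 0.7·0.8097 / (0.7·0.8097 + 0.85·0.1903) ≈ 0.7779
After a stylometric feature='present': P(author Q) = 0.7·0.7779 / (0.7·0.7779 + 0.85·0.2221) ≈ 0.7426
After a stylometric feature='present': P(author Q) = 0.7·0.7426 / (0.7·0.7426 + 0.85·0.2574) ≈ 0.7038

0.704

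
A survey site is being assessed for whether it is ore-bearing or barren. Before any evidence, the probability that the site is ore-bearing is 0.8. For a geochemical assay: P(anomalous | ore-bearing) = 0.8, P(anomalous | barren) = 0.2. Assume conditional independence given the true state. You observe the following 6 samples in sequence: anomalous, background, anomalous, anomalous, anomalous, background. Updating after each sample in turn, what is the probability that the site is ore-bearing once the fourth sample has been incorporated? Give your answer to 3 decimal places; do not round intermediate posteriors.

0.985

After 'anomalous': P(ore) = 0.8·0.8000 / (0.8·0.8000 + 0.2·0.2000) ≈ 0.9412
After 'background': P(ore) = 0.2·0.9412 / (0.2·0.9412 + 0.8·0.0588) ≈ 0.8000
After 'anomalous': P(ore) = 0.8·0.8000 / (0.8·0.8000 + 0.2·0.2000) ≈ 0.9412
After 'anomalous': P(ore) = 0.8·0.9412 / (0.8·0.9412 + 0.2·0.0588) ≈ 0.9846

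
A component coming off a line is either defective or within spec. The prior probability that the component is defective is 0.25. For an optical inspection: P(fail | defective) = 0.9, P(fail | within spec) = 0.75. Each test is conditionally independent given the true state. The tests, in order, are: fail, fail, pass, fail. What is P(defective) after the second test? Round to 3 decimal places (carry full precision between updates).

Each posterior becomes the prior for the next update.
After 'fail': P(defective) = 0.9·0.2500 / (0.9·0.2500 + 0.75·0.7500) ≈ 0.2857
After 'fail': P(defective) = 0.9·0.2857 / (0.9·0.2857 + 0.75·0.7143) ≈ 0.3243

0.324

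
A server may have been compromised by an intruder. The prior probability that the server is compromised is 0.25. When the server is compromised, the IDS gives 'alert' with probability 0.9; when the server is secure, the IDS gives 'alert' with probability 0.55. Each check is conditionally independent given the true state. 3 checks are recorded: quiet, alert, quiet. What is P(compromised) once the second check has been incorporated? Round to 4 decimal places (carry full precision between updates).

Apply Bayes' rule sequentially, carrying P(compromised) forward.
After 'quiet': P(compromised) = 0.1·0.2500 / (0.1·0.2500 + 0.45·0.7500) ≈ 0.0690
After 'alert': P(compromised) = 0.9·0.0690 / (0.9·0.0690 + 0.55·0.9310) ≈ 0.1081

0.1081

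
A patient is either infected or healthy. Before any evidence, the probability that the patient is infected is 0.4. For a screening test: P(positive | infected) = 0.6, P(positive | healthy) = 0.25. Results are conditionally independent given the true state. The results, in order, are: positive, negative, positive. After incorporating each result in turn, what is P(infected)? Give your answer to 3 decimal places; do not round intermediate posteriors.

Each posterior becomes the prior for the next update.
After 'positive': P(infected) = 0.6·0.4000 / (0.6·0.4000 + 0.25·0.6000) ≈ 0.6154
After 'negative': P(infected) = 0.4·0.6154 / (0.4·0.6154 + 0.75·0.3846) ≈ 0.4604
After 'positive': P(infected) = 0.6·0.4604 / (0.6·0.4604 + 0.25·0.5396) ≈ 0.6719

0.672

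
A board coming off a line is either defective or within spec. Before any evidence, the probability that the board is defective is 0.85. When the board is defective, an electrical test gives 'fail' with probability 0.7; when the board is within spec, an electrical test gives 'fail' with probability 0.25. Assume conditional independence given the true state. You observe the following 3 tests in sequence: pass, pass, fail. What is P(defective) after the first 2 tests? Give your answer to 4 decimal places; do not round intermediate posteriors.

Apply Bayes' rule sequentially, carrying P(defective) forward.
After 'pass': P(defective) = 0.3·0.8500 / (0.3·0.8500 + 0.75·0.1500) ≈ 0.6939
After 'pass': P(defective) = 0.3·0.6939 / (0.3·0.6939 + 0.75·0.3061) ≈ 0.4755

0.4755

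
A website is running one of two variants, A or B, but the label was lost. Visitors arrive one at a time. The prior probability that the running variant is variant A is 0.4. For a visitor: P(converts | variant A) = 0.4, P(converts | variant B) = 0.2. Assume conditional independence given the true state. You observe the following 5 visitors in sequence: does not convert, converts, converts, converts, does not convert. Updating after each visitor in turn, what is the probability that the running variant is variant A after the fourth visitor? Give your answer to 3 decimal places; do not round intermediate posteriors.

Apply Bayes' rule sequentially, carrying P(A) forward.
After 'does not convert': P(A) = 0.6·0.4000 / (0.6·0.4000 + 0.8·0.6000) ≈ 0.3333
After 'converts': P(A) = 0.4·0.3333 / (0.4·0.3333 + 0.2·0.6667) ≈ 0.5000
After 'converts': P(A) = 0.4·0.5000 / (0.4·0.5000 + 0.2·0.5000) ≈ 0.6667
After 'converts': P(A) = 0.4·0.6667 / (0.4·0.6667 + 0.2·0.3333) ≈ 0.8000

0.800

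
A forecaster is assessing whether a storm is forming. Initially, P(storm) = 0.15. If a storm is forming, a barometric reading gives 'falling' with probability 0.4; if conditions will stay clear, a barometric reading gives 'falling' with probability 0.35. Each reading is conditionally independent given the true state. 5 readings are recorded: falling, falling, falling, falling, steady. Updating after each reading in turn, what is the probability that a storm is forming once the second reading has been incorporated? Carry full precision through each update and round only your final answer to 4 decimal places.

After 'falling': P(storm) = 0.4·0.1500 / (0.4·0.1500 + 0.35·0.8500) ≈ 0.1678
After 'falling': P(storm) = 0.4·0.1678 / (0.4·0.1678 + 0.35·0.8322) ≈ 0.1873

0.1873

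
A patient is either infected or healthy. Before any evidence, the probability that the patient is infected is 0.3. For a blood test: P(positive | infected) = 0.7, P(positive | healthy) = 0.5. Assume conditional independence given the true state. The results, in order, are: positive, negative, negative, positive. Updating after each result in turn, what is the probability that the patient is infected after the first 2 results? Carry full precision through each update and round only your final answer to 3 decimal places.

Apply Bayes' rule sequentially, carrying P(infected) forward.
After 'positive': P(infected) = 0.7·0.3000 / (0.7·0.3000 + 0.5·0.7000) ≈ 0.3750
After 'negative': P(infected) = 0.3·0.3750 / (0.3·0.3750 + 0.5·0.6250) ≈ 0.2647

0.265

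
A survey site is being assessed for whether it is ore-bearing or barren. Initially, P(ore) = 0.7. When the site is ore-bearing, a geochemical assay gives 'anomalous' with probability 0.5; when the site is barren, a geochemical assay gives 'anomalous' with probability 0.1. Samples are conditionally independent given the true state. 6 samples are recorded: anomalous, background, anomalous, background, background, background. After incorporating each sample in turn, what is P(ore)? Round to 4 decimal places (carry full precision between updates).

0.8475

After 'anomalous': P(ore) = 0.5·0.7000 / (0.5·0.7000 + 0.1·0.3000) ≈ 0.9211
After 'background': P(ore) = 0.5·0.9211 / (0.5·0.9211 + 0.9·0.0789) ≈ 0.8663
After 'anomalous': P(ore) = 0.5·0.8663 / (0.5·0.8663 + 0.1·0.1337) ≈ 0.9701
After 'background': P(ore) = 0.5·0.9701 / (0.5·0.9701 + 0.9·0.0299) ≈ 0.9474
After 'background': P(ore) = 0.5·0.9474 / (0.5·0.9474 + 0.9·0.0526) ≈ 0.9091
After 'background': P(ore) = 0.5·0.9091 / (0.5·0.9091 + 0.9·0.0909) ≈ 0.8475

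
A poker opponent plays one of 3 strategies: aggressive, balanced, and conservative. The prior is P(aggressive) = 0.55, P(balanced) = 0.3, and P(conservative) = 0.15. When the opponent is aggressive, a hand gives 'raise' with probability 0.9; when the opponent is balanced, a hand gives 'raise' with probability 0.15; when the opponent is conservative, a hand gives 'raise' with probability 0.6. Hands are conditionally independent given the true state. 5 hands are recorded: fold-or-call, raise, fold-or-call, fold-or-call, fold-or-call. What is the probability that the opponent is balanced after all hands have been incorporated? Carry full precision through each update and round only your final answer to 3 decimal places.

After 'fold-or-call': normaliser = 0.1·0.5500 + 0.85·0.3000 + 0.4·0.1500; P(aggressive) ≈ 0.1486, P(balanced) ≈ 0.6892, P(conservative) ≈ 0.1622
After 'raise': normaliser = 0.9·0.1486 + 0.15·0.6892 + 0.6·0.1622; P(aggressive) ≈ 0.4000, P(balanced) ≈ 0.3091, P(conservative) ≈ 0.2909
After 'fold-or-call': normaliser = 0.1·0.4000 + 0.85·0.3091 + 0.4·0.2909; P(aggressive) ≈ 0.0954, P(balanced) ≈ 0.6269, P(conservative) ≈ 0.2777
After 'fold-or-call': normaliser = 0.1·0.0954 + 0.85·0.6269 + 0.4·0.2777; P(aggressive) ≈ 0.0146, P(balanced) ≈ 0.8154, P(conservative) ≈ 0.1700
After 'fold-or-call': normaliser = 0.1·0.0146 + 0.85·0.8154 + 0.4·0.1700; P(aggressive) ≈ 0.0019, P(balanced) ≈ 0.9089, P(conservative) ≈ 0.0892

0.909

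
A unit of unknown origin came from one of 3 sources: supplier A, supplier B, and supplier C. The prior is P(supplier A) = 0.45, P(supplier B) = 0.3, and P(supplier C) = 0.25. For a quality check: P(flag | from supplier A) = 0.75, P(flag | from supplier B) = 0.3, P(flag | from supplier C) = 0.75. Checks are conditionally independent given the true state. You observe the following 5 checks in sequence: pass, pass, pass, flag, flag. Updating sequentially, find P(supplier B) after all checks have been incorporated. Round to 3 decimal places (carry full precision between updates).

After 'pass': normaliser = 0.25·0.4500 + 0.7·0.3000 + 0.25·0.2500; P(supplier A) ≈ 0.2922, P(supplier B) ≈ 0.5455, P(supplier C) ≈ 0.1623
After 'pass': normaliser = 0.25·0.2922 + 0.7·0.5455 + 0.25·0.1623; P(supplier A) ≈ 0.1474, P(supplier B) ≈ 0.7706, P(supplier C) ≈ 0.0819
After 'pass': normaliser = 0.25·0.1474 + 0.7·0.7706 + 0.25·0.0819; P(supplier A) ≈ 0.0618, P(supplier B) ≈ 0.9039, P(supplier C) ≈ 0.0343
After 'flag': normaliser = 0.75·0.0618 + 0.3·0.9039 + 0.75·0.0343; P(supplier A) ≈ 0.1350, P(supplier B) ≈ 0.7901, P(supplier C) ≈ 0.0750
After 'flag': normaliser = 0.75·0.1350 + 0.3·0.7901 + 0.75·0.0750; P(supplier A) ≈ 0.2566, P(supplier B) ≈ 0.6008, P(supplier C) ≈ 0.1426

0.601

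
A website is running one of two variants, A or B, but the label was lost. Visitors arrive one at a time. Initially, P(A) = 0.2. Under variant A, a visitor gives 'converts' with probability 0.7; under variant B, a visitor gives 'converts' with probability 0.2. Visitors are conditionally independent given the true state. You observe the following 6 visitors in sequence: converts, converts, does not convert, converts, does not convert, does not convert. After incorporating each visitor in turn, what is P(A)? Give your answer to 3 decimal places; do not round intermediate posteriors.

0.361

After 'converts': P(A) = 0.7·0.2000 / (0.7·0.2000 + 0.2·0.8000) ≈ 0.4667
After 'converts': P(A) = 0.7·0.4667 / (0.7·0.4667 + 0.2·0.5333) ≈ 0.7538
After 'does not convert': P(A) = 0.3·0.7538 / (0.3·0.7538 + 0.8·0.2462) ≈ 0.5345
After 'converts': P(A) = 0.7·0.5345 / (0.7·0.5345 + 0.2·0.4655) ≈ 0.8008
After 'does not convert': P(A) = 0.3·0.8008 / (0.3·0.8008 + 0.8·0.1992) ≈ 0.6012
After 'does not convert': P(A) = 0.3·0.6012 / (0.3·0.6012 + 0.8·0.3988) ≈ 0.3611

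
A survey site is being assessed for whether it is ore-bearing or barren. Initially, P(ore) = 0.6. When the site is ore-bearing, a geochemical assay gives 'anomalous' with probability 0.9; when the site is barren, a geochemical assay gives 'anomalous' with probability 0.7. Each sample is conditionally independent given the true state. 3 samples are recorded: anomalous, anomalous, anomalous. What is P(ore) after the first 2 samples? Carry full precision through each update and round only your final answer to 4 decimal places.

0.7126

After 'anomalous': P(ore) = 0.9·0.6000 / (0.9·0.6000 + 0.7·0.4000) ≈ 0.6585
After 'anomalous': P(ore) = 0.9·0.6585 / (0.9·0.6585 + 0.7·0.3415) ≈ 0.7126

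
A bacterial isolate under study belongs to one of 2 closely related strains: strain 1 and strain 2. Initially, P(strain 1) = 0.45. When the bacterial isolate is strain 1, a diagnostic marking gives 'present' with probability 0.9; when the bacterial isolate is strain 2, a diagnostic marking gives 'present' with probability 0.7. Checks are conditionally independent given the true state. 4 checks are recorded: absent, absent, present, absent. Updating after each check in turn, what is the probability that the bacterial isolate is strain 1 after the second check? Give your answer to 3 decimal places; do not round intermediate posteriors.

0.083

Each posterior becomes the prior for the next update.
After 'absent': P(strain 1) = 0.1·0.4500 / (0.1·0.4500 + 0.3·0.5500) ≈ 0.2143
After 'absent': P(strain 1) = 0.1·0.2143 / (0.1·0.2143 + 0.3·0.7857) ≈ 0.0833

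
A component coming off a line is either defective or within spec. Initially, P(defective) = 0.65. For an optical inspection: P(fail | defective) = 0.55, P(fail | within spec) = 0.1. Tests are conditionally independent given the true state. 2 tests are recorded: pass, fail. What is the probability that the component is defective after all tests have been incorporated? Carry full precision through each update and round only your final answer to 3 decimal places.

0.836

After 'pass': P(defective) = 0.45·0.6500 / (0.45·0.6500 + 0.9·0.3500) ≈ 0.4815
After 'fail': P(defective) = 0.55·0.4815 / (0.55·0.4815 + 0.1·0.5185) ≈ 0.8363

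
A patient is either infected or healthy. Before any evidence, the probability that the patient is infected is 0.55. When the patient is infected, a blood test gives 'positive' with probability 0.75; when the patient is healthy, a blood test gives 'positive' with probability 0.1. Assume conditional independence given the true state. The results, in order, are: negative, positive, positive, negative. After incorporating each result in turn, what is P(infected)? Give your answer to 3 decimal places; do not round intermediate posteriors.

0.841

Each posterior becomes the prior for the next update.
After 'negative': P(infected) = 0.25·0.5500 / (0.25·0.5500 + 0.9·0.4500) ≈ 0.2535
After 'positive': P(infected) = 0.75·0.2535 / (0.75·0.2535 + 0.1·0.7465) ≈ 0.7180
After 'positive': P(infected) = 0.75·0.7180 / (0.75·0.7180 + 0.1·0.2820) ≈ 0.9502
After 'negative': P(infected) = 0.25·0.9502 / (0.25·0.9502 + 0.9·0.0498) ≈ 0.8414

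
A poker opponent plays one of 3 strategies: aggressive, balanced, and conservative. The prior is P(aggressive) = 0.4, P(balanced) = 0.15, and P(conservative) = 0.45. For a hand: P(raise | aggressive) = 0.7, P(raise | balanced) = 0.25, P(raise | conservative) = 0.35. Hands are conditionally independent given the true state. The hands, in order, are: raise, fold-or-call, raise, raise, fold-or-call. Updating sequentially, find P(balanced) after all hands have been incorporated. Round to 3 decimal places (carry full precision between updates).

0.060

After 'raise': normaliser = 0.7·0.4000 + 0.25·0.1500 + 0.35·0.4500; P(aggressive) ≈ 0.5895, P(balanced) ≈ 0.0789, P(conservative) ≈ 0.3316
After 'fold-or-call': normaliser = 0.3·0.5895 + 0.75·0.0789 + 0.65·0.3316; P(aggressive) ≈ 0.3916, P(balanced) ≈ 0.1311, P(conservative) ≈ 0.4773
After 'raise': normaliser = 0.7·0.3916 + 0.25·0.1311 + 0.35·0.4773; P(aggressive) ≈ 0.5784, P(balanced) ≈ 0.0692, P(conservative) ≈ 0.3525
After 'raise': normaliser = 0.7·0.5784 + 0.25·0.0692 + 0.35·0.3525; P(aggressive) ≈ 0.7422, P(balanced) ≈ 0.0317, P(conservative) ≈ 0.2261
After 'fold-or-call': normaliser = 0.3·0.7422 + 0.75·0.0317 + 0.65·0.2261; P(aggressive) ≈ 0.5660, P(balanced) ≈ 0.0604, P(conservative) ≈ 0.3736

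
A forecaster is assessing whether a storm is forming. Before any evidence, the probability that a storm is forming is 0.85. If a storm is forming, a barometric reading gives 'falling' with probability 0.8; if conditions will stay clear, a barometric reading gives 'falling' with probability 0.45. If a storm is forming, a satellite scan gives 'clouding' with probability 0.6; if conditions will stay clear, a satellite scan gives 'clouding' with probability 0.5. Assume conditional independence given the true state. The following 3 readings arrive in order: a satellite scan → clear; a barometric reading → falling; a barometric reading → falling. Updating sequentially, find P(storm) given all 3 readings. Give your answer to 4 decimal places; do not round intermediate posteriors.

0.9348

After a satellite scan='clear': P(storm) = 0.4·0.8500 / (0.4·0.8500 + 0.5·0.1500) ≈ 0.8193
After a barometric reading='falling': P(storm) = 0.8·0.8193 / (0.8·0.8193 + 0.45·0.1807) ≈ 0.8896
After a barometric reading='falling': P(storm) = 0.8·0.8896 / (0.8·0.8896 + 0.45·0.1104) ≈ 0.9348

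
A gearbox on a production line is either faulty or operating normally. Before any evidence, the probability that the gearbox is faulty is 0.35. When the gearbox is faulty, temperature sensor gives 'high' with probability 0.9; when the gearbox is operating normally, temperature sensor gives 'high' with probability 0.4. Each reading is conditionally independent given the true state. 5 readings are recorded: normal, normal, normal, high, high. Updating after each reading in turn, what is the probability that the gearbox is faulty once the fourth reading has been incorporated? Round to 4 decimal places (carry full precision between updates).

After 'normal': P(faulty) = 0.1·0.3500 / (0.1·0.3500 + 0.6·0.6500) ≈ 0.0824
After 'normal': P(faulty) = 0.1·0.0824 / (0.1·0.0824 + 0.6·0.9176) ≈ 0.0147
After 'normal': P(faulty) = 0.1·0.0147 / (0.1·0.0147 + 0.6·0.9853) ≈ 0.0025
After 'high': P(faulty) = 0.9·0.0025 / (0.9·0.0025 + 0.4·0.9975) ≈ 0.0056

0.0056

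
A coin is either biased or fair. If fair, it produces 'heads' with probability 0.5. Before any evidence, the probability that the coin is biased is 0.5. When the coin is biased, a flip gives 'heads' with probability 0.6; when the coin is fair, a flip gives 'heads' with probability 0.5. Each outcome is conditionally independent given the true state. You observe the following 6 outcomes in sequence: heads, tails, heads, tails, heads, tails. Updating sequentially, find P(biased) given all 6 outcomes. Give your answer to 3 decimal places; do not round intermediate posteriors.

After 'heads': P(biased) = 0.6·0.5000 / (0.6·0.5000 + 0.5·0.5000) ≈ 0.5455
After 'tails': P(biased) = 0.4·0.5455 / (0.4·0.5455 + 0.5·0.4545) ≈ 0.4898
After 'heads': P(biased) = 0.6·0.4898 / (0.6·0.4898 + 0.5·0.5102) ≈ 0.5353
After 'tails': P(biased) = 0.4·0.5353 / (0.4·0.5353 + 0.5·0.4647) ≈ 0.4796
After 'heads': P(biased) = 0.6·0.4796 / (0.6·0.4796 + 0.5·0.5204) ≈ 0.5251
After 'tails': P(biased) = 0.4·0.5251 / (0.4·0.5251 + 0.5·0.4749) ≈ 0.4694

0.469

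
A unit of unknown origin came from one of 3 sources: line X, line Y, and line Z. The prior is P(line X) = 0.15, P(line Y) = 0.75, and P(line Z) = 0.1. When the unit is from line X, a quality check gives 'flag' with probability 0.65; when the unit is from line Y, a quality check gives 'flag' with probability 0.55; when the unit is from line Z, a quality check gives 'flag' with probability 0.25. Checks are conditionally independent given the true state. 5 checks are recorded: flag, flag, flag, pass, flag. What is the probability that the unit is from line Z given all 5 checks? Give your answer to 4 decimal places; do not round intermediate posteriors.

After 'flag': normaliser = 0.65·0.1500 + 0.55·0.7500 + 0.25·0.1000; P(line X) ≈ 0.1822, P(line Y) ≈ 0.7710, P(line Z) ≈ 0.0467
After 'flag': normaliser = 0.65·0.1822 + 0.55·0.7710 + 0.25·0.0467; P(line X) ≈ 0.2137, P(line Y) ≈ 0.7652, P(line Z) ≈ 0.0211
After 'flag': normaliser = 0.65·0.2137 + 0.55·0.7652 + 0.25·0.0211; P(line X) ≈ 0.2459, P(line Y) ≈ 0.7448, P(line Z) ≈ 0.0093
After 'pass': normaliser = 0.35·0.2459 + 0.45·0.7448 + 0.75·0.0093; P(line X) ≈ 0.2010, P(line Y) ≈ 0.7827, P(line Z) ≈ 0.0163
After 'flag': normaliser = 0.65·0.2010 + 0.55·0.7827 + 0.25·0.0163; P(line X) ≈ 0.2311, P(line Y) ≈ 0.7617, P(line Z) ≈ 0.0072

0.0072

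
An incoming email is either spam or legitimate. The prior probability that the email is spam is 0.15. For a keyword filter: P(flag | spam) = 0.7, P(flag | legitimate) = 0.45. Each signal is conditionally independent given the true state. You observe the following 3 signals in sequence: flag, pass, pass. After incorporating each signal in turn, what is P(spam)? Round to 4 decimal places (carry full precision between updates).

0.0755

After 'flag': P(spam) = 0.7·0.1500 / (0.7·0.1500 + 0.45·0.8500) ≈ 0.2154
After 'pass': P(spam) = 0.3·0.2154 / (0.3·0.2154 + 0.55·0.7846) ≈ 0.1302
After 'pass': P(spam) = 0.3·0.1302 / (0.3·0.1302 + 0.55·0.8698) ≈ 0.0755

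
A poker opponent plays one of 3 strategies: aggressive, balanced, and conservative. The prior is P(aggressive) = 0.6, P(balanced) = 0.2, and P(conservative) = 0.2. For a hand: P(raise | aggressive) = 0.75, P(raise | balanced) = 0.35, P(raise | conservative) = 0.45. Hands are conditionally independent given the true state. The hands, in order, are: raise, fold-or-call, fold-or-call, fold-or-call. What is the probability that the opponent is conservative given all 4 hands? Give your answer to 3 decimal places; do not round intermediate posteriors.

After 'raise': normaliser = 0.75·0.6000 + 0.35·0.2000 + 0.45·0.2000; P(aggressive) ≈ 0.7377, P(balanced) ≈ 0.1148, P(conservative) ≈ 0.1475
After 'fold-or-call': normaliser = 0.25·0.7377 + 0.65·0.1148 + 0.55·0.1475; P(aggressive) ≈ 0.5422, P(balanced) ≈ 0.2193, P(conservative) ≈ 0.2386
After 'fold-or-call': normaliser = 0.25·0.5422 + 0.65·0.2193 + 0.55·0.2386; P(aggressive) ≈ 0.3312, P(balanced) ≈ 0.3482, P(conservative) ≈ 0.3206
After 'fold-or-call': normaliser = 0.25·0.3312 + 0.65·0.3482 + 0.55·0.3206; P(aggressive) ≈ 0.1705, P(balanced) ≈ 0.4663, P(conservative) ≈ 0.3632

0.363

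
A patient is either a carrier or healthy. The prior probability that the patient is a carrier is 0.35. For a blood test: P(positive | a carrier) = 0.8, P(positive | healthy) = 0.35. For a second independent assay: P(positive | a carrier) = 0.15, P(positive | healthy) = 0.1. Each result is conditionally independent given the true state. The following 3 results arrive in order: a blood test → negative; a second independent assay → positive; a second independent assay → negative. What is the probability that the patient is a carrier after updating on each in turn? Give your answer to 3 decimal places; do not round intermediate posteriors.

After a blood test='negative': P(carrier) = 0.2·0.3500 / (0.2·0.3500 + 0.65·0.6500) ≈ 0.1421
After a second independent assay='positive': P(carrier) = 0.15·0.1421 / (0.15·0.1421 + 0.1·0.8579) ≈ 0.1991
After a second independent assay='negative': P(carrier) = 0.85·0.1991 / (0.85·0.1991 + 0.9·0.8009) ≈ 0.1901

0.190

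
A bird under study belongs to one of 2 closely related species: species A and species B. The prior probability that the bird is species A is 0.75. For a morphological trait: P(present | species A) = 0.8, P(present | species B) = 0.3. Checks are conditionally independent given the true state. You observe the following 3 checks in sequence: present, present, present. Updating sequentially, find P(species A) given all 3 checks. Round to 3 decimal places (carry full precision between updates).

After 'present': P(species A) = 0.8·0.7500 / (0.8·0.7500 + 0.3·0.2500) ≈ 0.8889
After 'present': P(species A) = 0.8·0.8889 / (0.8·0.8889 + 0.3·0.1111) ≈ 0.9552
After 'present': P(species A) = 0.8·0.9552 / (0.8·0.9552 + 0.3·0.0448) ≈ 0.9827

0.983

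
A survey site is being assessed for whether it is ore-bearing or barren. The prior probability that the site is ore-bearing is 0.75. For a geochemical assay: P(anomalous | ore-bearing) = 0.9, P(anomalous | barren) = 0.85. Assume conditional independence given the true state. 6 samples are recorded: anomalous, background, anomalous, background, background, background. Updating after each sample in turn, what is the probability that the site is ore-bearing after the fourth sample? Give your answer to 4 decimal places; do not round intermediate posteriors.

0.5992

After 'anomalous': P(ore) = 0.9·0.7500 / (0.9·0.7500 + 0.85·0.2500) ≈ 0.7606
After 'background': P(ore) = 0.1·0.7606 / (0.1·0.7606 + 0.15·0.2394) ≈ 0.6792
After 'anomalous': P(ore) = 0.9·0.6792 / (0.9·0.6792 + 0.85·0.3208) ≈ 0.6916
After 'background': P(ore) = 0.1·0.6916 / (0.1·0.6916 + 0.15·0.3084) ≈ 0.5992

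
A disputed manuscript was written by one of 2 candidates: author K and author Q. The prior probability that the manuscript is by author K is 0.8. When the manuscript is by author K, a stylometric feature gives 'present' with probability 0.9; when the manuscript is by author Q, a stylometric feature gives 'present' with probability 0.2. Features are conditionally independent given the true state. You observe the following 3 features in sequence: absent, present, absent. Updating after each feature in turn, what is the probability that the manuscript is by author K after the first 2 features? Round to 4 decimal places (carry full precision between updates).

0.6923

After 'absent': P(author K) = 0.1·0.8000 / (0.1·0.8000 + 0.8·0.2000) ≈ 0.3333
After 'present': P(author K) = 0.9·0.3333 / (0.9·0.3333 + 0.2·0.6667) ≈ 0.6923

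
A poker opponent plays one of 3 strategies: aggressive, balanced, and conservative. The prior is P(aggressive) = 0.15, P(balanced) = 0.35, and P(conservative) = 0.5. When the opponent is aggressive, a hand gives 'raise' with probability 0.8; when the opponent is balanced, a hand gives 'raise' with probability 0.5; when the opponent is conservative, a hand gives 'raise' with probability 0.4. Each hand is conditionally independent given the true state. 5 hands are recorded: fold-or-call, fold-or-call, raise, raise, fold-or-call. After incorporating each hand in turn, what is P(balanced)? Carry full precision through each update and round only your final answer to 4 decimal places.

After 'fold-or-call': normaliser = 0.2·0.1500 + 0.5·0.3500 + 0.6·0.5000; P(aggressive) ≈ 0.0594, P(balanced) ≈ 0.3465, P(conservative) ≈ 0.5941
After 'fold-or-call': normaliser = 0.2·0.0594 + 0.5·0.3465 + 0.6·0.5941; P(aggressive) ≈ 0.0219, P(balanced) ≈ 0.3199, P(conservative) ≈ 0.6581
After 'raise': normaliser = 0.8·0.0219 + 0.5·0.3199 + 0.4·0.6581; P(aggressive) ≈ 0.0398, P(balanced) ≈ 0.3629, P(conservative) ≈ 0.5973
After 'raise': normaliser = 0.8·0.0398 + 0.5·0.3629 + 0.4·0.5973; P(aggressive) ≈ 0.0704, P(balanced) ≈ 0.4013, P(conservative) ≈ 0.5283
After 'fold-or-call': normaliser = 0.2·0.0704 + 0.5·0.4013 + 0.6·0.5283; P(aggressive) ≈ 0.0265, P(balanced) ≈ 0.3773, P(conservative) ≈ 0.5962

0.3773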